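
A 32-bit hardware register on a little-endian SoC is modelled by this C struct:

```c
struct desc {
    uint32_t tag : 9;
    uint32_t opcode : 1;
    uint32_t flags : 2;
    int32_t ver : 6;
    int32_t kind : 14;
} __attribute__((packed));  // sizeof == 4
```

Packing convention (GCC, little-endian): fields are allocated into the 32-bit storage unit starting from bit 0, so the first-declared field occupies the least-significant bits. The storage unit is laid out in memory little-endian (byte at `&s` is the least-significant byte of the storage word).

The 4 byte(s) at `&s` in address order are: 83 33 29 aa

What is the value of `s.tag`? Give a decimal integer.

[0]=0x83 [1]=0x33 [2]=0x29 [3]=0xaa (little-endian) → word 0xaa293383
tag:9 @ bit 0 → (0xaa293383>>0)&0x1ff = 0x183  ←
opcode:1 @ bit 9 → (0xaa293383>>9)&0x1 = 0x1
flags:2 @ bit 10 → (0xaa293383>>10)&0x3 = 0x0
ver:6 @ bit 12 → (0xaa293383>>12)&0x3f = 0x13
kind:14 @ bit 18 → (0xaa293383>>18)&0x3fff = 0x2a8a

387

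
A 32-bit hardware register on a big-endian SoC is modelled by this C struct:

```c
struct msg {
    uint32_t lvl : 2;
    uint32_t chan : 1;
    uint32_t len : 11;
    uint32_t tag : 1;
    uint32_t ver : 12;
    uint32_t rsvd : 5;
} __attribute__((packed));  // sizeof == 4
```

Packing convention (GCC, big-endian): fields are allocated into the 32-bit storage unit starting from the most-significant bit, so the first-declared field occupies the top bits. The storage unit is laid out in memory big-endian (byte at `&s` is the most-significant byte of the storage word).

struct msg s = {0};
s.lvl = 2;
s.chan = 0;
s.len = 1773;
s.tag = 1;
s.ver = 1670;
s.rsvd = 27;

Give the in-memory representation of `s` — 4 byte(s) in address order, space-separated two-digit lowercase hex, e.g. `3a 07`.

9b b6 d0 db

[30+:2] lvl=2 & 0x3 = 0x2; word=0x80000000
[29+:1] chan=0 & 0x1 = 0x0; word=0x80000000
[18+:11] len=1773 & 0x7ff = 0x6ed; word=0x9bb40000
[17+:1] tag=1 & 0x1 = 0x1; word=0x9bb60000
[5+:12] ver=1670 & 0xfff = 0x686; word=0x9bb6d0c0
[0+:5] rsvd=27 & 0x1f = 0x1b; word=0x9bb6d0db
word = 0x9bb6d0db → big-endian bytes:
  [0]=0x9b  [1]=0xb6  [2]=0xd0  [3]=0xdb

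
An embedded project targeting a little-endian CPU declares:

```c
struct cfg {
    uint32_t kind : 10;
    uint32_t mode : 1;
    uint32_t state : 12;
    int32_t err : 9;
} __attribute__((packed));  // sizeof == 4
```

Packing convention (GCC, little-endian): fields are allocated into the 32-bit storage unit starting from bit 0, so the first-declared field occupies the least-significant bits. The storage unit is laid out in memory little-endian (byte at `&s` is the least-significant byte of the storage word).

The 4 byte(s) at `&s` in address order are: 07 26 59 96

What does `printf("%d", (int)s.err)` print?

-212

[0]=0x07 [1]=0x26 [2]=0x59 [3]=0x96 (little-endian) → word 0x96592607
kind:10 @ bit 0 → (0x96592607>>0)&0x3ff = 0x207
mode:1 @ bit 10 → (0x96592607>>10)&0x1 = 0x1
state:12 @ bit 11 → (0x96592607>>11)&0xfff = 0xb24
err:9 @ bit 23 → (0x96592607>>23)&0x1ff = 0x12c  ←
err signed 9b, MSB=1: 300 - 512 = -212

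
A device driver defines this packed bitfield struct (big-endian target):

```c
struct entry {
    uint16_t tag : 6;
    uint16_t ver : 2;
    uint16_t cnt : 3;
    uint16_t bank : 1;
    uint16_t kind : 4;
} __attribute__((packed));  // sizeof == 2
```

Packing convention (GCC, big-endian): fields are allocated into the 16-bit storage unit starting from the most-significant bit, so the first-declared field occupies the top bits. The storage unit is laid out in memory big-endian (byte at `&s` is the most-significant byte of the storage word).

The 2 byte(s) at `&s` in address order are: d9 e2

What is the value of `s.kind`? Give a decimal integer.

[0]=0xd9 [1]=0xe2 (big-endian) → word 0xd9e2
tag [10+:6] = (word>>10) & 0x3f = 54
ver [8+:2] = (word>>8) & 0x3 = 1
cnt [5+:3] = (word>>5) & 0x7 = 7
bank [4+:1] = (word>>4) & 0x1 = 0
kind [0+:4] = (word>>0) & 0xf = 2  ←

2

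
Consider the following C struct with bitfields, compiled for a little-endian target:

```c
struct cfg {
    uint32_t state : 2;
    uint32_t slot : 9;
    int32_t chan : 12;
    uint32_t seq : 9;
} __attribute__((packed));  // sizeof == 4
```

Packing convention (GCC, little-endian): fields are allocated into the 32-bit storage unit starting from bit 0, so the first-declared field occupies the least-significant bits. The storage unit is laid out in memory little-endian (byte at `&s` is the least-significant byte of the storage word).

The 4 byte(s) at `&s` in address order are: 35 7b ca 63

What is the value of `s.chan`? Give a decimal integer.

-1713

[0]=0x35 [1]=0x7b [2]=0xca [3]=0x63 (little-endian) → word 0x63ca7b35
state [0+:2] = (word>>0) & 0x3 = 1
slot [2+:9] = (word>>2) & 0x1ff = 205
chan [11+:12] = (word>>11) & 0xfff = 2383  ←
seq [23+:9] = (word>>23) & 0x1ff = 199
chan signed 12b, MSB=1: 2383 - 4096 = -1713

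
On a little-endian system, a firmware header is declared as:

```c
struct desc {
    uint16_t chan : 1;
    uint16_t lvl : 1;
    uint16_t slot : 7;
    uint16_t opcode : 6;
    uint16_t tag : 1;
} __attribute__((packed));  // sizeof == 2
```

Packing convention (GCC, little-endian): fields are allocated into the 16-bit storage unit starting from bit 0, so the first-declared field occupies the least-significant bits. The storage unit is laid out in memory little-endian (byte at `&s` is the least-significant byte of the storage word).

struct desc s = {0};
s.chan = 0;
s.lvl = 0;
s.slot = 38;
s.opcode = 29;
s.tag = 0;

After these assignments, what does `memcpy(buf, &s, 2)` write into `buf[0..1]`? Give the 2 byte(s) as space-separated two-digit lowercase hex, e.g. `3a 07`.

chan (1b) val=0 bits=0x0 at bit 0: 0x0000
lvl (1b) val=0 bits=0x0 at bit 1: 0x0000
slot (7b) val=38 bits=0x26 at bit 2: 0x0098
opcode (6b) val=29 bits=0x1d at bit 9: 0x3a98
tag (1b) val=0 bits=0x0 at bit 15: 0x3a98
word = 0x3a98 → little-endian bytes:
  [0]=0x98  [1]=0x3a

98 3a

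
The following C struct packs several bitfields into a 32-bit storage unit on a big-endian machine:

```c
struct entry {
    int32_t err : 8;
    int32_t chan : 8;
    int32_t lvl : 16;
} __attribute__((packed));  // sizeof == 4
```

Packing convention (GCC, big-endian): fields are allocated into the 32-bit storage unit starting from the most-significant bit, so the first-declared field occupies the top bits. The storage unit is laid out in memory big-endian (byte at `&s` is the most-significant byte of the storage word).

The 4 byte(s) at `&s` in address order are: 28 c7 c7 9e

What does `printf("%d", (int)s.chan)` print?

-57

[0]=0x28 [1]=0xc7 [2]=0xc7 [3]=0x9e (big-endian) → word 0x28c7c79e
err [24+:8] = (word>>24) & 0xff = 40
chan [16+:8] = (word>>16) & 0xff = 199  ←
lvl [0+:16] = (word>>0) & 0xffff = 51102
chan signed 8b, MSB=1: 199 - 256 = -57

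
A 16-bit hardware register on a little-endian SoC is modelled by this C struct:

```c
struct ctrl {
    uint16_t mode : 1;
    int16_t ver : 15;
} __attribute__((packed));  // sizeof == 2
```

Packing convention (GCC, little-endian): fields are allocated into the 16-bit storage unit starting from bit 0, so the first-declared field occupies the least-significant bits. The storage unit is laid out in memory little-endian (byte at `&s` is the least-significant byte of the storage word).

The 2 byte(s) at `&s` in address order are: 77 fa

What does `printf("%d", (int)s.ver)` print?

[0]=0x77 [1]=0xfa (little-endian) → word 0xfa77
mode:1 @ bit 0 → (0xfa77>>0)&0x1 = 0x1
ver:15 @ bit 1 → (0xfa77>>1)&0x7fff = 0x7d3b  ←
ver signed 15b, MSB=1: 32059 - 32768 = -709

-709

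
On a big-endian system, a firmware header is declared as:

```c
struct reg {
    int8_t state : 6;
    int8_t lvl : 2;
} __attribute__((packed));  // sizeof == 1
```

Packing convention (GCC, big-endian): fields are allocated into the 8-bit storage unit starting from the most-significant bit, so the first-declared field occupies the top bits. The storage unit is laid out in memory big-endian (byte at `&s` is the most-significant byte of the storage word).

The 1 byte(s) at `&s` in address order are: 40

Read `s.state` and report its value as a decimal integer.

16

[0]=0x40 (big-endian) → word 0x40
state:6 @ bit 2 → (0x40>>2)&0x3f = 0x10  ←
lvl:2 @ bit 0 → (0x40>>0)&0x3 = 0x0
state signed 6b, MSB=0: value = 16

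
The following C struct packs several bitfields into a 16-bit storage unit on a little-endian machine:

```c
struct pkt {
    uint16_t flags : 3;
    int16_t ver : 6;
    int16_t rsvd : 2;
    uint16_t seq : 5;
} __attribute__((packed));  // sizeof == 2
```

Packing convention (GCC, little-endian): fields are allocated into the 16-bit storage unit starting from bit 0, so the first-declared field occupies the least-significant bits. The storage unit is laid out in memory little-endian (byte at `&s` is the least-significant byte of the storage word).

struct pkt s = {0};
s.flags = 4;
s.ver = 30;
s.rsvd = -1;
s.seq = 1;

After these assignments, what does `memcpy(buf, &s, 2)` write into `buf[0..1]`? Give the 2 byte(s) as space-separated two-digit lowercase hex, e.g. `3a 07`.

f4 0e

[0+:3] flags=4 & 0x7 = 0x4; word=0x0004
[3+:6] ver=30 & 0x3f = 0x1e; word=0x00f4
[9+:2] rsvd=-1 & 0x3 = 0x3; word=0x06f4
[11+:5] seq=1 & 0x1f = 0x1; word=0x0ef4
word = 0x0ef4 → little-endian bytes:
  [0]=0xf4  [1]=0x0e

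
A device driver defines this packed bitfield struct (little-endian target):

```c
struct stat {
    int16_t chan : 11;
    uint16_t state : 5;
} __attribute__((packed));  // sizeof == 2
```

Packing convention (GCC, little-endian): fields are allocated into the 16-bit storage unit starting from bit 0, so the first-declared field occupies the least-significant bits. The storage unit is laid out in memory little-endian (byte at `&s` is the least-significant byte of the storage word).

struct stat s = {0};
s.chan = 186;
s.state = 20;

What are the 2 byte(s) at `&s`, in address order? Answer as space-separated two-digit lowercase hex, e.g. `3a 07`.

chan (11b) val=186 bits=0xba at bit 0: 0x00ba
state (5b) val=20 bits=0x14 at bit 11: 0xa0ba
word = 0xa0ba → little-endian bytes:
  [0]=0xba  [1]=0xa0

ba a0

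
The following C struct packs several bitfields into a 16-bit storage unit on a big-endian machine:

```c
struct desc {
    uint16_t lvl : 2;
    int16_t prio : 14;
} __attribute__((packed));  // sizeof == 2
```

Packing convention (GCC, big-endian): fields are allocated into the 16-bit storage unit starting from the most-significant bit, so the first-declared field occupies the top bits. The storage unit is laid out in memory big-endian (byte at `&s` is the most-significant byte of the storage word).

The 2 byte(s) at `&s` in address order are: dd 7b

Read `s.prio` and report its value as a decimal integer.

7547

[0]=0xdd [1]=0x7b (big-endian) → word 0xdd7b
lvl:2 @ bit 14 → (0xdd7b>>14)&0x3 = 0x3
prio:14 @ bit 0 → (0xdd7b>>0)&0x3fff = 0x1d7b  ←
prio signed 14b, MSB=0: value = 7547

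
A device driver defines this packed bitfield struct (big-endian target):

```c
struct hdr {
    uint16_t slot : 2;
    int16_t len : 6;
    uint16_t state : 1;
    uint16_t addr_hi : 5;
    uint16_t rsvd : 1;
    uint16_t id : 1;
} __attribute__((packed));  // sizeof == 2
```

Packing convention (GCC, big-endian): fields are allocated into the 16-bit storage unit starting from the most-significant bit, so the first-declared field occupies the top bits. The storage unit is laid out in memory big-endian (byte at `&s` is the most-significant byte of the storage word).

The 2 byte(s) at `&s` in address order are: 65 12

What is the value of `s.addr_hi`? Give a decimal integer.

[0]=0x65 [1]=0x12 (big-endian) → word 0x6512
slot:2 @ bit 14 → (0x6512>>14)&0x3 = 0x1
len:6 @ bit 8 → (0x6512>>8)&0x3f = 0x25
state:1 @ bit 7 → (0x6512>>7)&0x1 = 0x0
addr_hi:5 @ bit 2 → (0x6512>>2)&0x1f = 0x4  ←
rsvd:1 @ bit 1 → (0x6512>>1)&0x1 = 0x1
id:1 @ bit 0 → (0x6512>>0)&0x1 = 0x0

4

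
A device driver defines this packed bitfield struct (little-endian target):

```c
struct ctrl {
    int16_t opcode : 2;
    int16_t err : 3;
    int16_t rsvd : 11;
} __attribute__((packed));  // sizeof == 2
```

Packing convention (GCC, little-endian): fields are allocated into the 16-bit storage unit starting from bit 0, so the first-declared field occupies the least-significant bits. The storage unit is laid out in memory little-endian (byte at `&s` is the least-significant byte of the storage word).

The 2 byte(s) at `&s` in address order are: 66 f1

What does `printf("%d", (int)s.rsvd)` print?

[0]=0x66 [1]=0xf1 (little-endian) → word 0xf166
opcode [0+:2] = (word>>0) & 0x3 = 2
err [2+:3] = (word>>2) & 0x7 = 1
rsvd [5+:11] = (word>>5) & 0x7ff = 1931  ←
rsvd signed 11b, MSB=1: 1931 - 2048 = -117

-117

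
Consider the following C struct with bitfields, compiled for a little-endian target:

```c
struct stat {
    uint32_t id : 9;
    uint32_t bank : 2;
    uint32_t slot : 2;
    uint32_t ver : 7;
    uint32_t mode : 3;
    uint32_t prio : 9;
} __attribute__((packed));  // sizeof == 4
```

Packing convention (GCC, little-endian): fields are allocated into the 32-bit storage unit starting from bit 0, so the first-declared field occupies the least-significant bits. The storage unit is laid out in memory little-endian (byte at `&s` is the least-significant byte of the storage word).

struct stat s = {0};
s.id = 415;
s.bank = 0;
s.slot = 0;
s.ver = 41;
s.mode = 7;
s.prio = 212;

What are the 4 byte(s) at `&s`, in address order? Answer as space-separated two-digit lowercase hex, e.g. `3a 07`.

[0+:9] id=415 & 0x1ff = 0x19f; word=0x0000019f
[9+:2] bank=0 & 0x3 = 0x0; word=0x0000019f
[11+:2] slot=0 & 0x3 = 0x0; word=0x0000019f
[13+:7] ver=41 & 0x7f = 0x29; word=0x0005219f
[20+:3] mode=7 & 0x7 = 0x7; word=0x0075219f
[23+:9] prio=212 & 0x1ff = 0xd4; word=0x6a75219f
word = 0x6a75219f → little-endian bytes:
  [0]=0x9f  [1]=0x21  [2]=0x75  [3]=0x6a

9f 21 75 6a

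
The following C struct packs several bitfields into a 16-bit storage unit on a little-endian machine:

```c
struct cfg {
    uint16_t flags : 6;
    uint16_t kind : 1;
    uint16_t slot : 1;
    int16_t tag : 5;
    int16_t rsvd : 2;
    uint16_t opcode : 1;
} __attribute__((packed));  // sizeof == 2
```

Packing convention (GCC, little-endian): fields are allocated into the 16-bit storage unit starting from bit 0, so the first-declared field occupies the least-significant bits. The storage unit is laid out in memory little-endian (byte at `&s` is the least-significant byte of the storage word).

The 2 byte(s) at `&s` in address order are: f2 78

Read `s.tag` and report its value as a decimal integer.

-8

[0]=0xf2 [1]=0x78 (little-endian) → word 0x78f2
flags [0+:6] = (word>>0) & 0x3f = 50
kind [6+:1] = (word>>6) & 0x1 = 1
slot [7+:1] = (word>>7) & 0x1 = 1
tag [8+:5] = (word>>8) & 0x1f = 24  ←
rsvd [13+:2] = (word>>13) & 0x3 = 3
opcode [15+:1] = (word>>15) & 0x1 = 0
tag signed 5b, MSB=1: 24 - 32 = -8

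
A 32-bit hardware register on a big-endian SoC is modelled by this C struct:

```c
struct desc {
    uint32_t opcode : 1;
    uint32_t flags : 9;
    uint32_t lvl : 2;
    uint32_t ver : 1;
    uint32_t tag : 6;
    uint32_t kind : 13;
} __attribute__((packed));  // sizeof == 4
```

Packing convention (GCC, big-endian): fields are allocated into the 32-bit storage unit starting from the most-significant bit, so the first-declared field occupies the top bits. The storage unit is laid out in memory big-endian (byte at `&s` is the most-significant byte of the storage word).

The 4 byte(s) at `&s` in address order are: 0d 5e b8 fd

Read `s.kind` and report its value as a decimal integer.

6397

[0]=0x0d [1]=0x5e [2]=0xb8 [3]=0xfd (big-endian) → word 0x0d5eb8fd
opcode [31+:1] = (word>>31) & 0x1 = 0
flags [22+:9] = (word>>22) & 0x1ff = 53
lvl [20+:2] = (word>>20) & 0x3 = 1
ver [19+:1] = (word>>19) & 0x1 = 1
tag [13+:6] = (word>>13) & 0x3f = 53
kind [0+:13] = (word>>0) & 0x1fff = 6397  ←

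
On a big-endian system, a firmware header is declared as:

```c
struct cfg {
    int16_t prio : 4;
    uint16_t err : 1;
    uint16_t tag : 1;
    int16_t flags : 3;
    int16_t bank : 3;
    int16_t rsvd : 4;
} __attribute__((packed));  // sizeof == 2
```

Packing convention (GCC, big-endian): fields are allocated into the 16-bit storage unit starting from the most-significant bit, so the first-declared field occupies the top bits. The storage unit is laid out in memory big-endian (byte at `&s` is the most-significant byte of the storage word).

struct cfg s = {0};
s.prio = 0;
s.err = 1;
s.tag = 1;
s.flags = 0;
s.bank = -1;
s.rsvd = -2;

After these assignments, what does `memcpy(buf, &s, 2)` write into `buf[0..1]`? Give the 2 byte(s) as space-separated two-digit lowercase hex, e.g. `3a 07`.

0c 7e

prio (4b) val=0 bits=0x0 at bit 12: 0x0000
err (1b) val=1 bits=0x1 at bit 11: 0x0800
tag (1b) val=1 bits=0x1 at bit 10: 0x0c00
flags (3b) val=0 bits=0x0 at bit 7: 0x0c00
bank (3b) val=-1 bits=0x7 at bit 4: 0x0c70
rsvd (4b) val=-2 bits=0xe at bit 0: 0x0c7e
word = 0x0c7e → big-endian bytes:
  [0]=0x0c  [1]=0x7e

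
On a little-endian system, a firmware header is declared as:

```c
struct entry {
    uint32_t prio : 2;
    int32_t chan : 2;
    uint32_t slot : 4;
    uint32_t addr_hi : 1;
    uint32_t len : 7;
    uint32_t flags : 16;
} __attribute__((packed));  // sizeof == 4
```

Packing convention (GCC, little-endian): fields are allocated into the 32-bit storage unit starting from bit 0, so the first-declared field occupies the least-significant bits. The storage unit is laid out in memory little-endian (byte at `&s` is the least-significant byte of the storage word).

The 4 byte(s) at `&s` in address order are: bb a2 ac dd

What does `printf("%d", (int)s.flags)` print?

56748

[0]=0xbb [1]=0xa2 [2]=0xac [3]=0xdd (little-endian) → word 0xddaca2bb
prio [0+:2] = (word>>0) & 0x3 = 3
chan [2+:2] = (word>>2) & 0x3 = 2
slot [4+:4] = (word>>4) & 0xf = 11
addr_hi [8+:1] = (word>>8) & 0x1 = 0
len [9+:7] = (word>>9) & 0x7f = 81
flags [16+:16] = (word>>16) & 0xffff = 56748  ←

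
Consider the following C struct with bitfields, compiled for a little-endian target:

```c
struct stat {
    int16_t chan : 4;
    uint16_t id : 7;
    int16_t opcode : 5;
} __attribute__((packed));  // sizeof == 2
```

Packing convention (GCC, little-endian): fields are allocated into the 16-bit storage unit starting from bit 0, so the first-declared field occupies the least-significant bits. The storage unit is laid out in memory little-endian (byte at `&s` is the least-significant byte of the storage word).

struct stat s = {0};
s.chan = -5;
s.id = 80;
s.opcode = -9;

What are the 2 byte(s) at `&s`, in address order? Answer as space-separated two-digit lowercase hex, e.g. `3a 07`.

0b bd

chan:4 = -5 → 0xb << 0 → word 0x000b
id:7 = 80 → 0x50 << 4 → word 0x050b
opcode:5 = -9 → 0x17 << 11 → word 0xbd0b
word = 0xbd0b → little-endian bytes:
  [0]=0x0b  [1]=0xbd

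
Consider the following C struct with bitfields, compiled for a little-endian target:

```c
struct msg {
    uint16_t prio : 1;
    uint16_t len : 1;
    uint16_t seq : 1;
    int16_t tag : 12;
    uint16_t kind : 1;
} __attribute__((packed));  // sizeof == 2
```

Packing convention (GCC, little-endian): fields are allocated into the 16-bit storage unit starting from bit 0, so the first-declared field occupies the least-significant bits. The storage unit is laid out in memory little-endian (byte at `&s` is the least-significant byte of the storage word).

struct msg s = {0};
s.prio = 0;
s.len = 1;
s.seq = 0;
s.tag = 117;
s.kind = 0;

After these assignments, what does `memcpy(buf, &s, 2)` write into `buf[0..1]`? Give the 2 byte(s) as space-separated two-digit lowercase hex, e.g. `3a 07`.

[0+:1] prio=0 & 0x1 = 0x0; word=0x0000
[1+:1] len=1 & 0x1 = 0x1; word=0x0002
[2+:1] seq=0 & 0x1 = 0x0; word=0x0002
[3+:12] tag=117 & 0xfff = 0x75; word=0x03aa
[15+:1] kind=0 & 0x1 = 0x0; word=0x03aa
word = 0x03aa → little-endian bytes:
  [0]=0xaa  [1]=0x03

aa 03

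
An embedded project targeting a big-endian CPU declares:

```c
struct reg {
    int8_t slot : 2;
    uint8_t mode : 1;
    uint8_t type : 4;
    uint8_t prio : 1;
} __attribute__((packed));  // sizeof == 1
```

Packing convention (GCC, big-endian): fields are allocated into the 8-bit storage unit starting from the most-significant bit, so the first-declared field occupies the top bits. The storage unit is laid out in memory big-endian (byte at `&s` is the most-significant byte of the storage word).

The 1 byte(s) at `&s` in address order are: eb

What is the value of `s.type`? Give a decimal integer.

[0]=0xeb (big-endian) → word 0xeb
slot:2 @ bit 6 → (0xeb>>6)&0x3 = 0x3
mode:1 @ bit 5 → (0xeb>>5)&0x1 = 0x1
type:4 @ bit 1 → (0xeb>>1)&0xf = 0x5  ←
prio:1 @ bit 0 → (0xeb>>0)&0x1 = 0x1

5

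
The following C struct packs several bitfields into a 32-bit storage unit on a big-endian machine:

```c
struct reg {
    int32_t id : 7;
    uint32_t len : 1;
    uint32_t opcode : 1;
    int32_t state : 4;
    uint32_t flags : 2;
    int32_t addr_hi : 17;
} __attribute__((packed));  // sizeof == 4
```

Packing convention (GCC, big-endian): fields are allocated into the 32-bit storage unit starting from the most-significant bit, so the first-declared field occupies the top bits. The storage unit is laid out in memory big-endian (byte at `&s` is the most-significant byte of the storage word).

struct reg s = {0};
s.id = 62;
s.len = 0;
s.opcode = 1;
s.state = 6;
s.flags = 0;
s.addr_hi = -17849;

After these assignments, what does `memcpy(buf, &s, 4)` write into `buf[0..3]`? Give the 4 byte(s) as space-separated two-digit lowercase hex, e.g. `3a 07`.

id (7b) val=62 bits=0x3e at bit 25: 0x7c000000
len (1b) val=0 bits=0x0 at bit 24: 0x7c000000
opcode (1b) val=1 bits=0x1 at bit 23: 0x7c800000
state (4b) val=6 bits=0x6 at bit 19: 0x7cb00000
flags (2b) val=0 bits=0x0 at bit 17: 0x7cb00000
addr_hi (17b) val=-17849 bits=0x1ba47 at bit 0: 0x7cb1ba47
word = 0x7cb1ba47 → big-endian bytes:
  [0]=0x7c  [1]=0xb1  [2]=0xba  [3]=0x47

7c b1 ba 47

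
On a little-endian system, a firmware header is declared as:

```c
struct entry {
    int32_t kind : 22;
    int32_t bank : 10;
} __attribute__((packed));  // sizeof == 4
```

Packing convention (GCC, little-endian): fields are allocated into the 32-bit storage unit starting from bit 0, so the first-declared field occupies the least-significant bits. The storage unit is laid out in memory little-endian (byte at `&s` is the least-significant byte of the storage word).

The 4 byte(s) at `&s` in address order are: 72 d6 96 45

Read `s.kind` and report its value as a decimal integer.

[0]=0x72 [1]=0xd6 [2]=0x96 [3]=0x45 (little-endian) → word 0x4596d672
kind [0+:22] = (word>>0) & 0x3fffff = 1496690  ←
bank [22+:10] = (word>>22) & 0x3ff = 278
kind signed 22b, MSB=0: value = 1496690

1496690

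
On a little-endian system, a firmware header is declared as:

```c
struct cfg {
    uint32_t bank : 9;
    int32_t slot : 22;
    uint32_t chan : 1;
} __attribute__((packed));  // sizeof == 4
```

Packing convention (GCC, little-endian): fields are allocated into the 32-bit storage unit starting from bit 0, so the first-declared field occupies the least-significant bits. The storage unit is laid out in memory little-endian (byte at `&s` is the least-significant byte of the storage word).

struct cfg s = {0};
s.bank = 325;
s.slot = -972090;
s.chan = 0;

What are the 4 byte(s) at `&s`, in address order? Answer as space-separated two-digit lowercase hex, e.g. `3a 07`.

45 8d 55 62

bank (9b) val=325 bits=0x145 at bit 0: 0x00000145
slot (22b) val=-972090 bits=0x312ac6 at bit 9: 0x62558d45
chan (1b) val=0 bits=0x0 at bit 31: 0x62558d45
word = 0x62558d45 → little-endian bytes:
  [0]=0x45  [1]=0x8d  [2]=0x55  [3]=0x62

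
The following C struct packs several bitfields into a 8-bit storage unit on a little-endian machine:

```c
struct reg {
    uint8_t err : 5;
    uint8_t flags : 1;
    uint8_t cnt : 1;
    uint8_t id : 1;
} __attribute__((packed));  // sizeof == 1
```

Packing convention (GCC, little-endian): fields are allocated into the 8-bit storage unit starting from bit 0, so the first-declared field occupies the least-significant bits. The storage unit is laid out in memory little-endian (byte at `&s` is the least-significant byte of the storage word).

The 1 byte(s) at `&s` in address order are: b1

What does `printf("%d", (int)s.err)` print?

17

[0]=0xb1 (little-endian) → word 0xb1
err [0+:5] = (word>>0) & 0x1f = 17  ←
flags [5+:1] = (word>>5) & 0x1 = 1
cnt [6+:1] = (word>>6) & 0x1 = 0
id [7+:1] = (word>>7) & 0x1 = 1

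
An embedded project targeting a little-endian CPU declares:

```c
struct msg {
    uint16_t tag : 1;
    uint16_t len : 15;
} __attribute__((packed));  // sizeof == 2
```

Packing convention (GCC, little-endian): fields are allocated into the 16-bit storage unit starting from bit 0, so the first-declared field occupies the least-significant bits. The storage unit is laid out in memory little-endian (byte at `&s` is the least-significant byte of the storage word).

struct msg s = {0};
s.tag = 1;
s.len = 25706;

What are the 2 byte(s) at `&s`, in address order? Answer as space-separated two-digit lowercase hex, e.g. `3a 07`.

d5 c8

tag:1 = 1 → 0x1 << 0 → word 0x0001
len:15 = 25706 → 0x646a << 1 → word 0xc8d5
word = 0xc8d5 → little-endian bytes:
  [0]=0xd5  [1]=0xc8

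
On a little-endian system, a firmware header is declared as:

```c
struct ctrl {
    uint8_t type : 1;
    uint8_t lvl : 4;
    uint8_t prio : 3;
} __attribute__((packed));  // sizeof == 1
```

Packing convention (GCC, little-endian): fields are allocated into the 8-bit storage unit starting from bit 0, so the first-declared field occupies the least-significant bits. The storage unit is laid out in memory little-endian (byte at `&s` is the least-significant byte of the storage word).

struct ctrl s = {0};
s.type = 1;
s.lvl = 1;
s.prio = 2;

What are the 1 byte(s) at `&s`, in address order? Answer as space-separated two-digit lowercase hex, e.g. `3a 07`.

43

type:1 = 1 → 0x1 << 0 → word 0x01
lvl:4 = 1 → 0x1 << 1 → word 0x03
prio:3 = 2 → 0x2 << 5 → word 0x43
word = 0x43 → little-endian bytes:
  [0]=0x43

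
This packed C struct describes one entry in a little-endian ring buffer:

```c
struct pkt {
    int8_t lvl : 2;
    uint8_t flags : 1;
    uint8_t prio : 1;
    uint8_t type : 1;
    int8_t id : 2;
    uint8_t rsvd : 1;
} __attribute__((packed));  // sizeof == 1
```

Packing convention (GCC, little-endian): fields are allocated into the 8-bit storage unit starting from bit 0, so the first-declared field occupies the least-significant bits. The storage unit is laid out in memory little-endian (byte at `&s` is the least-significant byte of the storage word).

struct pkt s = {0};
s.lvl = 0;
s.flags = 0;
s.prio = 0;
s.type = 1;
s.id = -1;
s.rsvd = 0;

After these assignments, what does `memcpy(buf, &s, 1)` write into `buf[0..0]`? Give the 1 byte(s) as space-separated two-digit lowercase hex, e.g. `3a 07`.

lvl:2 = 0 → 0x0 << 0 → word 0x00
flags:1 = 0 → 0x0 << 2 → word 0x00
prio:1 = 0 → 0x0 << 3 → word 0x00
type:1 = 1 → 0x1 << 4 → word 0x10
id:2 = -1 → 0x3 << 5 → word 0x70
rsvd:1 = 0 → 0x0 << 7 → word 0x70
word = 0x70 → little-endian bytes:
  [0]=0x70

70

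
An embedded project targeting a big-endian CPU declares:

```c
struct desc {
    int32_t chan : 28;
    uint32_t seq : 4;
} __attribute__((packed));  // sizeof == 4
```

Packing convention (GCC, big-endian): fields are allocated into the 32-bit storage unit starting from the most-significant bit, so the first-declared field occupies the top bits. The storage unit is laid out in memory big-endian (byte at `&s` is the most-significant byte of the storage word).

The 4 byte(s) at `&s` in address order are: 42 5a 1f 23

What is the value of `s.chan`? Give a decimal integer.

[0]=0x42 [1]=0x5a [2]=0x1f [3]=0x23 (big-endian) → word 0x425a1f23
chan [4+:28] = (word>>4) & 0xfffffff = 69575154  ←
seq [0+:4] = (word>>0) & 0xf = 3
chan signed 28b, MSB=0: value = 69575154

69575154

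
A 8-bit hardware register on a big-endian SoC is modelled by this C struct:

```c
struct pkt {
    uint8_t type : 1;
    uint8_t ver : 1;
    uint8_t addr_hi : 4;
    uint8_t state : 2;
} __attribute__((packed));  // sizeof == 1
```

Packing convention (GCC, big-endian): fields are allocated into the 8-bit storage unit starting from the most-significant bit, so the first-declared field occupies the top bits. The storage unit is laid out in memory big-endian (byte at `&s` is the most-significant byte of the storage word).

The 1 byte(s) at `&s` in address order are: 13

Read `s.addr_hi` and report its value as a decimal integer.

4

[0]=0x13 (big-endian) → word 0x13
type:1 @ bit 7 → (0x13>>7)&0x1 = 0x0
ver:1 @ bit 6 → (0x13>>6)&0x1 = 0x0
addr_hi:4 @ bit 2 → (0x13>>2)&0xf = 0x4  ←
state:2 @ bit 0 → (0x13>>0)&0x3 = 0x3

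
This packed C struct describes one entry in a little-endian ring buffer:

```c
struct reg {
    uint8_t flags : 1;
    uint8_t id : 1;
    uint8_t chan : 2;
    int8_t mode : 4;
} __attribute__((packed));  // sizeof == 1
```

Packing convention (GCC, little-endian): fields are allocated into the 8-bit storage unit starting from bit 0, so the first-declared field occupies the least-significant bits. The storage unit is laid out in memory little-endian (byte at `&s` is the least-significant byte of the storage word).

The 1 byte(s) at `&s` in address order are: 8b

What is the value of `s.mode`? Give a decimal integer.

[0]=0x8b (little-endian) → word 0x8b
flags:1 @ bit 0 → (0x8b>>0)&0x1 = 0x1
id:1 @ bit 1 → (0x8b>>1)&0x1 = 0x1
chan:2 @ bit 2 → (0x8b>>2)&0x3 = 0x2
mode:4 @ bit 4 → (0x8b>>4)&0xf = 0x8  ←
mode signed 4b, MSB=1: 8 - 16 = -8

-8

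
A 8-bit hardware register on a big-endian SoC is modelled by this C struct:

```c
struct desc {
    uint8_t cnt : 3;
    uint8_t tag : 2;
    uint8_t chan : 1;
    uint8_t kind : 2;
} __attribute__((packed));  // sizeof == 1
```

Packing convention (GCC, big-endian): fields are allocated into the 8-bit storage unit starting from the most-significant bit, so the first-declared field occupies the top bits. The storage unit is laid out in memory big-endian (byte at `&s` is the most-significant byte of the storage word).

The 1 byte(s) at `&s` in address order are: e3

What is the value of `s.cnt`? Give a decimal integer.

7

[0]=0xe3 (big-endian) → word 0xe3
cnt:3 @ bit 5 → (0xe3>>5)&0x7 = 0x7  ←
tag:2 @ bit 3 → (0xe3>>3)&0x3 = 0x0
chan:1 @ bit 2 → (0xe3>>2)&0x1 = 0x0
kind:2 @ bit 0 → (0xe3>>0)&0x3 = 0x3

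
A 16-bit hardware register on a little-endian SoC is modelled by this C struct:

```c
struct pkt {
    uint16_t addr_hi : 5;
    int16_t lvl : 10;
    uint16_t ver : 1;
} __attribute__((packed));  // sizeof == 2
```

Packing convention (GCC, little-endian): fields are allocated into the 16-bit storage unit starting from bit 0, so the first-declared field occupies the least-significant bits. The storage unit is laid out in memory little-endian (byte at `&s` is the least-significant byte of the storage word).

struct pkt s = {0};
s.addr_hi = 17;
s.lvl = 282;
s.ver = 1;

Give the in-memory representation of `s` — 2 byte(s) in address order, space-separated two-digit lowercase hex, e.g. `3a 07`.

51 a3

addr_hi:5 = 17 → 0x11 << 0 → word 0x0011
lvl:10 = 282 → 0x11a << 5 → word 0x2351
ver:1 = 1 → 0x1 << 15 → word 0xa351
word = 0xa351 → little-endian bytes:
  [0]=0x51  [1]=0xa3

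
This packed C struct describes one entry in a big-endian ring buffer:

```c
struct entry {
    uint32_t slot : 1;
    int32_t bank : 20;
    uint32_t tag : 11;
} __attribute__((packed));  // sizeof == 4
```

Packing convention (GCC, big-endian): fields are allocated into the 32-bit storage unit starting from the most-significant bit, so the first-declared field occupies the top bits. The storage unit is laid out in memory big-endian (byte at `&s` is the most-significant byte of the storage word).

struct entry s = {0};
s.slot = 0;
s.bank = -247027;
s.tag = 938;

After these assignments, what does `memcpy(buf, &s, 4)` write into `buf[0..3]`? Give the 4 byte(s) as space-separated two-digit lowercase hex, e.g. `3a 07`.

[31+:1] slot=0 & 0x1 = 0x0; word=0x00000000
[11+:20] bank=-247027 & 0xfffff = 0xc3b0d; word=0x61d86800
[0+:11] tag=938 & 0x7ff = 0x3aa; word=0x61d86baa
word = 0x61d86baa → big-endian bytes:
  [0]=0x61  [1]=0xd8  [2]=0x6b  [3]=0xaa

61 d8 6b aa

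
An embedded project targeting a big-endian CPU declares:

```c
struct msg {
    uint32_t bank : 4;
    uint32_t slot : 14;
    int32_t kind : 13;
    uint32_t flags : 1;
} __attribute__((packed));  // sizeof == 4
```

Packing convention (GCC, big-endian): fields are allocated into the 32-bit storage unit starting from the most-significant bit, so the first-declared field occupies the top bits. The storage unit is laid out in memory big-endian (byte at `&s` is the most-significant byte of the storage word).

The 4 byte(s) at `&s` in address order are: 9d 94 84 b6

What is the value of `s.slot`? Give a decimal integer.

[0]=0x9d [1]=0x94 [2]=0x84 [3]=0xb6 (big-endian) → word 0x9d9484b6
bank [28+:4] = (word>>28) & 0xf = 9
slot [14+:14] = (word>>14) & 0x3fff = 13906  ←
kind [1+:13] = (word>>1) & 0x1fff = 603
flags [0+:1] = (word>>0) & 0x1 = 0

13906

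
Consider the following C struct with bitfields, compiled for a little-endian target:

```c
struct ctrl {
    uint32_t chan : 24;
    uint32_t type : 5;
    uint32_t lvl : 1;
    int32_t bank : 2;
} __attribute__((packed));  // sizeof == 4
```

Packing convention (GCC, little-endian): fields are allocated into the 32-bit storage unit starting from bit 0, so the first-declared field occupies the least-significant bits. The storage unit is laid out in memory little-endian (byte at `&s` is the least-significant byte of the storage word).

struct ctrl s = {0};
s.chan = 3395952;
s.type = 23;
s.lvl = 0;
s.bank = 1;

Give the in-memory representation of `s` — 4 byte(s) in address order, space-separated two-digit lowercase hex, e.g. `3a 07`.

chan:24 = 3395952 → 0x33d170 << 0 → word 0x0033d170
type:5 = 23 → 0x17 << 24 → word 0x1733d170
lvl:1 = 0 → 0x0 << 29 → word 0x1733d170
bank:2 = 1 → 0x1 << 30 → word 0x5733d170
word = 0x5733d170 → little-endian bytes:
  [0]=0x70  [1]=0xd1  [2]=0x33  [3]=0x57

70 d1 33 57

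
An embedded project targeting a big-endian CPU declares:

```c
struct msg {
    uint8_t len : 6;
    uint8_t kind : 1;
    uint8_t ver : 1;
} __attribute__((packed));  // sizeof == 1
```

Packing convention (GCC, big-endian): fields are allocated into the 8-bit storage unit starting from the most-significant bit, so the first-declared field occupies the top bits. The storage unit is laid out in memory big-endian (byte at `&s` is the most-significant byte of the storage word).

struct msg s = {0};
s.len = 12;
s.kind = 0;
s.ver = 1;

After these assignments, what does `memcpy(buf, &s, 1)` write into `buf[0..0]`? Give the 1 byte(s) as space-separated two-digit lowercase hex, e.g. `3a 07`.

len (6b) val=12 bits=0xc at bit 2: 0x30
kind (1b) val=0 bits=0x0 at bit 1: 0x30
ver (1b) val=1 bits=0x1 at bit 0: 0x31
word = 0x31 → big-endian bytes:
  [0]=0x31

31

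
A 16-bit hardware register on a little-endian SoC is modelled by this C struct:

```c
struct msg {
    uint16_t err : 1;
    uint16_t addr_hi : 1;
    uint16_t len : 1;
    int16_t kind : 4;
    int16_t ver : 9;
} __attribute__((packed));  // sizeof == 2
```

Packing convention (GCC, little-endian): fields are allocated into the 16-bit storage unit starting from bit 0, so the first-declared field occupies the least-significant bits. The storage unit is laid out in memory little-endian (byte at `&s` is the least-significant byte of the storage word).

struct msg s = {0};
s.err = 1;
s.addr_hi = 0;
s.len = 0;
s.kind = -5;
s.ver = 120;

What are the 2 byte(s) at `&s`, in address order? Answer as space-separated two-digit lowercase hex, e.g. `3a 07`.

59 3c

err (1b) val=1 bits=0x1 at bit 0: 0x0001
addr_hi (1b) val=0 bits=0x0 at bit 1: 0x0001
len (1b) val=0 bits=0x0 at bit 2: 0x0001
kind (4b) val=-5 bits=0xb at bit 3: 0x0059
ver (9b) val=120 bits=0x78 at bit 7: 0x3c59
word = 0x3c59 → little-endian bytes:
  [0]=0x59  [1]=0x3c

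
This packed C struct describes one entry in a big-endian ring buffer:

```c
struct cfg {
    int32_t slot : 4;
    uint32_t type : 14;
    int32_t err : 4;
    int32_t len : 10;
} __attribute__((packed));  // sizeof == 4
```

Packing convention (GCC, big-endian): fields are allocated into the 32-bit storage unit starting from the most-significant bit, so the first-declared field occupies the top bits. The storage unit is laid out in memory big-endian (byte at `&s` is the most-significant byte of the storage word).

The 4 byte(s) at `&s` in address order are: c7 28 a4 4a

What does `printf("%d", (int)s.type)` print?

[0]=0xc7 [1]=0x28 [2]=0xa4 [3]=0x4a (big-endian) → word 0xc728a44a
slot:4 @ bit 28 → (0xc728a44a>>28)&0xf = 0xc
type:14 @ bit 14 → (0xc728a44a>>14)&0x3fff = 0x1ca2  ←
err:4 @ bit 10 → (0xc728a44a>>10)&0xf = 0x9
len:10 @ bit 0 → (0xc728a44a>>0)&0x3ff = 0x4a

7330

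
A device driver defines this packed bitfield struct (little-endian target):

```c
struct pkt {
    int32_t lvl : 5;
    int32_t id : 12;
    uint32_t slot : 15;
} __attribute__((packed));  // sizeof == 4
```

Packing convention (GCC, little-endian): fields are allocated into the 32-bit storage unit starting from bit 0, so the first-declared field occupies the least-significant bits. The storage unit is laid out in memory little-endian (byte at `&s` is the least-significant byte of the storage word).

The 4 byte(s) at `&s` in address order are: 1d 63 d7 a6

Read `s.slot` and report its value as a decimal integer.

[0]=0x1d [1]=0x63 [2]=0xd7 [3]=0xa6 (little-endian) → word 0xa6d7631d
lvl:5 @ bit 0 → (0xa6d7631d>>0)&0x1f = 0x1d
id:12 @ bit 5 → (0xa6d7631d>>5)&0xfff = 0xb18
slot:15 @ bit 17 → (0xa6d7631d>>17)&0x7fff = 0x536b  ←

21355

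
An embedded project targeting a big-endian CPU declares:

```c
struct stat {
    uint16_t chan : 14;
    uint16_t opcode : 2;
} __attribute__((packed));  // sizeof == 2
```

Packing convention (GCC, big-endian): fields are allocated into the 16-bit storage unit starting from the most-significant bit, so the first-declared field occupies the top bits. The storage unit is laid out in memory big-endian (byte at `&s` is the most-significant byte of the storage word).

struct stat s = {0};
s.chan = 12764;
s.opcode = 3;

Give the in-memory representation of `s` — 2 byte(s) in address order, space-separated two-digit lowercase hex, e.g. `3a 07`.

chan:14 = 12764 → 0x31dc << 2 → word 0xc770
opcode:2 = 3 → 0x3 << 0 → word 0xc773
word = 0xc773 → big-endian bytes:
  [0]=0xc7  [1]=0x73

c7 73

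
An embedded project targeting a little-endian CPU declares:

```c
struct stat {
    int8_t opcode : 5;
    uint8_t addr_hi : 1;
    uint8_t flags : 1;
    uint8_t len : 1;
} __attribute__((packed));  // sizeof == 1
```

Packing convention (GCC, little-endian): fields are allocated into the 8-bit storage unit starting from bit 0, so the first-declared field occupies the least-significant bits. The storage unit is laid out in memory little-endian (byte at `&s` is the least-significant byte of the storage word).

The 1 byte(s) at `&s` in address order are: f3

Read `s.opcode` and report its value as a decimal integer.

[0]=0xf3 (little-endian) → word 0xf3
opcode [0+:5] = (word>>0) & 0x1f = 19  ←
addr_hi [5+:1] = (word>>5) & 0x1 = 1
flags [6+:1] = (word>>6) & 0x1 = 1
len [7+:1] = (word>>7) & 0x1 = 1
opcode signed 5b, MSB=1: 19 - 32 = -13

-13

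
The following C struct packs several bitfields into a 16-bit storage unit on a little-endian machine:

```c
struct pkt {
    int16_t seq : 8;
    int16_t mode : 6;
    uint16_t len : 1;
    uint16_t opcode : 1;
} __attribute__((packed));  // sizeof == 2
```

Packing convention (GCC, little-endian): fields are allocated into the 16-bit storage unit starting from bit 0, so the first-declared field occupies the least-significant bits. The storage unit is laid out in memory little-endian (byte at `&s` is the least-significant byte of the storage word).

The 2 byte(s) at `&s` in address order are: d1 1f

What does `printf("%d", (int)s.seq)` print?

[0]=0xd1 [1]=0x1f (little-endian) → word 0x1fd1
seq:8 @ bit 0 → (0x1fd1>>0)&0xff = 0xd1  ←
mode:6 @ bit 8 → (0x1fd1>>8)&0x3f = 0x1f
len:1 @ bit 14 → (0x1fd1>>14)&0x1 = 0x0
opcode:1 @ bit 15 → (0x1fd1>>15)&0x1 = 0x0
seq signed 8b, MSB=1: 209 - 256 = -47

-47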